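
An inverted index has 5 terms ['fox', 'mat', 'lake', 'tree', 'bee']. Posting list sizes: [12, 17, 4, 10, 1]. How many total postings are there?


Summing posting list sizes:
'fox': 12 postings
'mat': 17 postings
'lake': 4 postings
'tree': 10 postings
'bee': 1 postings
Total = 12 + 17 + 4 + 10 + 1 = 44

44


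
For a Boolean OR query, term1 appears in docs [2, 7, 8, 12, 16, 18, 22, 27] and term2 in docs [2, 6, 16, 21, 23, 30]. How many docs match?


Boolean OR: find union of posting lists
term1 docs: [2, 7, 8, 12, 16, 18, 22, 27]
term2 docs: [2, 6, 16, 21, 23, 30]
Union: [2, 6, 7, 8, 12, 16, 18, 21, 22, 23, 27, 30]
|union| = 12

12


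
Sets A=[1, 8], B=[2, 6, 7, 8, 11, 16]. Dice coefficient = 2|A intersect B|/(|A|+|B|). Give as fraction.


A intersect B = [8]
|A intersect B| = 1
|A| = 2, |B| = 6
Dice = 2*1 / (2+6)
= 2 / 8 = 1/4

1/4


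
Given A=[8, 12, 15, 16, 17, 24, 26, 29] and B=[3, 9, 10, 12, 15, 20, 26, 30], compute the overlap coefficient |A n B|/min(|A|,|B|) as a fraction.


A intersect B = [12, 15, 26]
|A intersect B| = 3
min(|A|, |B|) = min(8, 8) = 8
Overlap = 3 / 8 = 3/8

3/8


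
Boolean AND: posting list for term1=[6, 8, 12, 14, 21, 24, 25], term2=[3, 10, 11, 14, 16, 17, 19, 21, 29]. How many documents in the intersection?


Boolean AND: find intersection of posting lists
term1 docs: [6, 8, 12, 14, 21, 24, 25]
term2 docs: [3, 10, 11, 14, 16, 17, 19, 21, 29]
Intersection: [14, 21]
|intersection| = 2

2


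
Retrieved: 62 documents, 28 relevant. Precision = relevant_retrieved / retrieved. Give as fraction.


Precision = relevant_retrieved / total_retrieved
= 28 / 62
= 28 / (28 + 34)
= 14/31

14/31


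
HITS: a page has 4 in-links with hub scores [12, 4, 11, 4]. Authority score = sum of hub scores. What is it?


Authority = sum of hub scores of in-linkers
In-link 1: hub score = 12
In-link 2: hub score = 4
In-link 3: hub score = 11
In-link 4: hub score = 4
Authority = 12 + 4 + 11 + 4 = 31

31


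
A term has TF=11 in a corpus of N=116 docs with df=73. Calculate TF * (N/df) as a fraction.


TF * (N/df)
= 11 * (116/73)
= 11 * 116/73
= 1276/73

1276/73


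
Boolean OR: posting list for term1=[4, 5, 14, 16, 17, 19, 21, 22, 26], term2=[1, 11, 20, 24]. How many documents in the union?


Boolean OR: find union of posting lists
term1 docs: [4, 5, 14, 16, 17, 19, 21, 22, 26]
term2 docs: [1, 11, 20, 24]
Union: [1, 4, 5, 11, 14, 16, 17, 19, 20, 21, 22, 24, 26]
|union| = 13

13


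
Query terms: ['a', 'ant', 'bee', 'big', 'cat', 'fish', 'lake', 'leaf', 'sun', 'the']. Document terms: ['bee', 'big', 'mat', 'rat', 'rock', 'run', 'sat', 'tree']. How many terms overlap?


Query terms: ['a', 'ant', 'bee', 'big', 'cat', 'fish', 'lake', 'leaf', 'sun', 'the']
Document terms: ['bee', 'big', 'mat', 'rat', 'rock', 'run', 'sat', 'tree']
Common terms: ['bee', 'big']
Overlap count = 2

2


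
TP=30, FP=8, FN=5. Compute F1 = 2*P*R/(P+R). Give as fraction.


F1 = 2 * P * R / (P + R)
P = TP/(TP+FP) = 30/38 = 15/19
R = TP/(TP+FN) = 30/35 = 6/7
2 * P * R = 2 * 15/19 * 6/7 = 180/133
P + R = 15/19 + 6/7 = 219/133
F1 = 180/133 / 219/133 = 60/73

60/73


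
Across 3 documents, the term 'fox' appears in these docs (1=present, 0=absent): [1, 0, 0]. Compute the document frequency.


Checking each document for 'fox':
Doc 1: present
Doc 2: absent
Doc 3: absent
df = sum of presences = 1 + 0 + 0 = 1

1


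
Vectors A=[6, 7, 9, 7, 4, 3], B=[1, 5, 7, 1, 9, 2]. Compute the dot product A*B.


Dot product = sum of element-wise products
A[0]*B[0] = 6*1 = 6
A[1]*B[1] = 7*5 = 35
A[2]*B[2] = 9*7 = 63
A[3]*B[3] = 7*1 = 7
A[4]*B[4] = 4*9 = 36
A[5]*B[5] = 3*2 = 6
Sum = 6 + 35 + 63 + 7 + 36 + 6 = 153

153


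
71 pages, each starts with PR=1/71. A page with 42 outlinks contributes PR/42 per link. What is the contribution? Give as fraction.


Initial PR = 1/71 = 1/71
Outlinks = 42
Contribution per link = PR / outlinks
= 1/71 / 42
= 1/2982

1/2982


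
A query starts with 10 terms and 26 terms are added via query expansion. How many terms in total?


Original terms: 10
Expansion terms: 26
Total = 10 + 26 = 36

36


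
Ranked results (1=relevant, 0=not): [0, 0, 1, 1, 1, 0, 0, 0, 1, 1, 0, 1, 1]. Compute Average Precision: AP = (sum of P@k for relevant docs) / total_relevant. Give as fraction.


Computing P@k for each relevant position:
Position 1: not relevant
Position 2: not relevant
Position 3: relevant, P@3 = 1/3 = 1/3
Position 4: relevant, P@4 = 2/4 = 1/2
Position 5: relevant, P@5 = 3/5 = 3/5
Position 6: not relevant
Position 7: not relevant
Position 8: not relevant
Position 9: relevant, P@9 = 4/9 = 4/9
Position 10: relevant, P@10 = 5/10 = 1/2
Position 11: not relevant
Position 12: relevant, P@12 = 6/12 = 1/2
Position 13: relevant, P@13 = 7/13 = 7/13
Sum of P@k = 1/3 + 1/2 + 3/5 + 4/9 + 1/2 + 1/2 + 7/13 = 3997/1170
AP = 3997/1170 / 7 = 571/1170

571/1170


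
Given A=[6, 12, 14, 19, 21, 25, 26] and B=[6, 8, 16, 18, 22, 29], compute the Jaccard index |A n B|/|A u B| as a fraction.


A intersect B = [6]
|A intersect B| = 1
A union B = [6, 8, 12, 14, 16, 18, 19, 21, 22, 25, 26, 29]
|A union B| = 12
Jaccard = 1/12 = 1/12

1/12


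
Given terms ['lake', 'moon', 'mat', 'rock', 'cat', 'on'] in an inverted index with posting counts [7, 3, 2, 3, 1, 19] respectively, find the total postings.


Summing posting list sizes:
'lake': 7 postings
'moon': 3 postings
'mat': 2 postings
'rock': 3 postings
'cat': 1 postings
'on': 19 postings
Total = 7 + 3 + 2 + 3 + 1 + 19 = 35

35


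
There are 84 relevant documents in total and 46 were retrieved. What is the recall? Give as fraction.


Recall = retrieved_relevant / total_relevant
= 46 / 84
= 46 / (46 + 38)
= 23/42

23/42


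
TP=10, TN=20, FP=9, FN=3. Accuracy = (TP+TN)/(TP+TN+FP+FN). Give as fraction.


Accuracy = (TP + TN) / (TP + TN + FP + FN)
TP + TN = 10 + 20 = 30
Total = 10 + 20 + 9 + 3 = 42
Accuracy = 30 / 42 = 5/7

5/7


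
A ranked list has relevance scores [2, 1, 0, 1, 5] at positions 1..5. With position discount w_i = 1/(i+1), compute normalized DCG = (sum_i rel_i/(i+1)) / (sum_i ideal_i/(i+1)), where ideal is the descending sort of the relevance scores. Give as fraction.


Position discount weights w_i = 1/(i+1) for i=1..5:
Weights = [1/2, 1/3, 1/4, 1/5, 1/6]
Actual relevance: [2, 1, 0, 1, 5]
DCG = 2/2 + 1/3 + 0/4 + 1/5 + 5/6 = 71/30
Ideal relevance (sorted desc): [5, 2, 1, 1, 0]
Ideal DCG = 5/2 + 2/3 + 1/4 + 1/5 + 0/6 = 217/60
nDCG = DCG / ideal_DCG = 71/30 / 217/60 = 142/217

142/217


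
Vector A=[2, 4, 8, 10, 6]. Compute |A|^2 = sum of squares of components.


|A|^2 = sum of squared components
A[0]^2 = 2^2 = 4
A[1]^2 = 4^2 = 16
A[2]^2 = 8^2 = 64
A[3]^2 = 10^2 = 100
A[4]^2 = 6^2 = 36
Sum = 4 + 16 + 64 + 100 + 36 = 220

220


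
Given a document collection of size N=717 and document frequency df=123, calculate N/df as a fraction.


IDF ratio = N / df
= 717 / 123
= 239/41

239/41


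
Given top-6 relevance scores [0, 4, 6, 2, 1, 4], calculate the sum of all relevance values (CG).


Cumulative Gain = sum of relevance scores
Position 1: rel=0, running sum=0
Position 2: rel=4, running sum=4
Position 3: rel=6, running sum=10
Position 4: rel=2, running sum=12
Position 5: rel=1, running sum=13
Position 6: rel=4, running sum=17
CG = 17

17


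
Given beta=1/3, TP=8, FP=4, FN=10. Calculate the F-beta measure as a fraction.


P = TP/(TP+FP) = 8/12 = 2/3
R = TP/(TP+FN) = 8/18 = 4/9
beta^2 = 1/3^2 = 1/9
(1 + beta^2) = 10/9
Numerator = (1+beta^2)*P*R = 80/243
Denominator = beta^2*P + R = 2/27 + 4/9 = 14/27
F_beta = 40/63

40/63


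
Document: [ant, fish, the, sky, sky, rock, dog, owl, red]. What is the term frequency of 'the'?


Document has 9 words
Scanning for 'the':
Found at positions: [2]
Count = 1

1


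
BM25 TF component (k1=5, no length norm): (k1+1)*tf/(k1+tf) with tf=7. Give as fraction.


BM25 TF component = (k1+1)*tf / (k1+tf)
k1 = 5, tf = 7
Numerator = (5+1)*7 = 42
Denominator = 5 + 7 = 12
= 42/12 = 7/2

7/2


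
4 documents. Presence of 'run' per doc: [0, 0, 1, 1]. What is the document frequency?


Checking each document for 'run':
Doc 1: absent
Doc 2: absent
Doc 3: present
Doc 4: present
df = sum of presences = 0 + 0 + 1 + 1 = 2

2


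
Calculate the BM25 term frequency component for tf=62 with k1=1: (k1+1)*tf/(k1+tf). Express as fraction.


BM25 TF component = (k1+1)*tf / (k1+tf)
k1 = 1, tf = 62
Numerator = (1+1)*62 = 124
Denominator = 1 + 62 = 63
= 124/63 = 124/63

124/63


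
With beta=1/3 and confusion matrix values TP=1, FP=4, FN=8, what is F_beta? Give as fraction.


P = TP/(TP+FP) = 1/5 = 1/5
R = TP/(TP+FN) = 1/9 = 1/9
beta^2 = 1/3^2 = 1/9
(1 + beta^2) = 10/9
Numerator = (1+beta^2)*P*R = 2/81
Denominator = beta^2*P + R = 1/45 + 1/9 = 2/15
F_beta = 5/27

5/27


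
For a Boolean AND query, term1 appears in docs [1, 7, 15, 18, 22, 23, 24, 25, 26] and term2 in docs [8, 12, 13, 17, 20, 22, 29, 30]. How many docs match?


Boolean AND: find intersection of posting lists
term1 docs: [1, 7, 15, 18, 22, 23, 24, 25, 26]
term2 docs: [8, 12, 13, 17, 20, 22, 29, 30]
Intersection: [22]
|intersection| = 1

1


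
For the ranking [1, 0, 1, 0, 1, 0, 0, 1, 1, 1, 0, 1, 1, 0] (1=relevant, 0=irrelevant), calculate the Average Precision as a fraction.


Computing P@k for each relevant position:
Position 1: relevant, P@1 = 1/1 = 1
Position 2: not relevant
Position 3: relevant, P@3 = 2/3 = 2/3
Position 4: not relevant
Position 5: relevant, P@5 = 3/5 = 3/5
Position 6: not relevant
Position 7: not relevant
Position 8: relevant, P@8 = 4/8 = 1/2
Position 9: relevant, P@9 = 5/9 = 5/9
Position 10: relevant, P@10 = 6/10 = 3/5
Position 11: not relevant
Position 12: relevant, P@12 = 7/12 = 7/12
Position 13: relevant, P@13 = 8/13 = 8/13
Position 14: not relevant
Sum of P@k = 1 + 2/3 + 3/5 + 1/2 + 5/9 + 3/5 + 7/12 + 8/13 = 11983/2340
AP = 11983/2340 / 8 = 11983/18720

11983/18720


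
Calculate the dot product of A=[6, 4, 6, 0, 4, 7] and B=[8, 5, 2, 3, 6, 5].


Dot product = sum of element-wise products
A[0]*B[0] = 6*8 = 48
A[1]*B[1] = 4*5 = 20
A[2]*B[2] = 6*2 = 12
A[3]*B[3] = 0*3 = 0
A[4]*B[4] = 4*6 = 24
A[5]*B[5] = 7*5 = 35
Sum = 48 + 20 + 12 + 0 + 24 + 35 = 139

139


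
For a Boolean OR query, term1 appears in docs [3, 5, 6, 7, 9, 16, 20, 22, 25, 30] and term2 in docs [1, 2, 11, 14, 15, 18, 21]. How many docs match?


Boolean OR: find union of posting lists
term1 docs: [3, 5, 6, 7, 9, 16, 20, 22, 25, 30]
term2 docs: [1, 2, 11, 14, 15, 18, 21]
Union: [1, 2, 3, 5, 6, 7, 9, 11, 14, 15, 16, 18, 20, 21, 22, 25, 30]
|union| = 17

17


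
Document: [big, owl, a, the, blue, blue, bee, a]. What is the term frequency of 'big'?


Document has 8 words
Scanning for 'big':
Found at positions: [0]
Count = 1

1


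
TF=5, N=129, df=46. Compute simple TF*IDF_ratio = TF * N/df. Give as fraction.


TF * (N/df)
= 5 * (129/46)
= 5 * 129/46
= 645/46

645/46


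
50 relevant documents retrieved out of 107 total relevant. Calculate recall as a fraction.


Recall = retrieved_relevant / total_relevant
= 50 / 107
= 50 / (50 + 57)
= 50/107

50/107


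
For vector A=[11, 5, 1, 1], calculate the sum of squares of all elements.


|A|^2 = sum of squared components
A[0]^2 = 11^2 = 121
A[1]^2 = 5^2 = 25
A[2]^2 = 1^2 = 1
A[3]^2 = 1^2 = 1
Sum = 121 + 25 + 1 + 1 = 148

148


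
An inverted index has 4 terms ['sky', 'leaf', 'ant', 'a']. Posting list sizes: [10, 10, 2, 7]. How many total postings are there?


Summing posting list sizes:
'sky': 10 postings
'leaf': 10 postings
'ant': 2 postings
'a': 7 postings
Total = 10 + 10 + 2 + 7 = 29

29


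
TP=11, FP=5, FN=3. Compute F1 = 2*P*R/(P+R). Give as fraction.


F1 = 2 * P * R / (P + R)
P = TP/(TP+FP) = 11/16 = 11/16
R = TP/(TP+FN) = 11/14 = 11/14
2 * P * R = 2 * 11/16 * 11/14 = 121/112
P + R = 11/16 + 11/14 = 165/112
F1 = 121/112 / 165/112 = 11/15

11/15


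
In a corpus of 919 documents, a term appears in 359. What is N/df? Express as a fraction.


IDF ratio = N / df
= 919 / 359
= 919/359

919/359


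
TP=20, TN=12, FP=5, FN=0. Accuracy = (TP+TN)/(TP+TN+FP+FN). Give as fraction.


Accuracy = (TP + TN) / (TP + TN + FP + FN)
TP + TN = 20 + 12 = 32
Total = 20 + 12 + 5 + 0 = 37
Accuracy = 32 / 37 = 32/37

32/37


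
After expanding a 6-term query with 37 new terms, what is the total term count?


Original terms: 6
Expansion terms: 37
Total = 6 + 37 = 43

43


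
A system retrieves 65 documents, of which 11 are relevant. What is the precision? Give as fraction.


Precision = relevant_retrieved / total_retrieved
= 11 / 65
= 11 / (11 + 54)
= 11/65

11/65


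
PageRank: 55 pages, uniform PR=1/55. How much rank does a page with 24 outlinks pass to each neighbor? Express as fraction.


Initial PR = 1/55 = 1/55
Outlinks = 24
Contribution per link = PR / outlinks
= 1/55 / 24
= 1/1320

1/1320


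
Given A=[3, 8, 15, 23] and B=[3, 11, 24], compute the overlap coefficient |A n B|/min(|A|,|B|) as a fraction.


A intersect B = [3]
|A intersect B| = 1
min(|A|, |B|) = min(4, 3) = 3
Overlap = 1 / 3 = 1/3

1/3


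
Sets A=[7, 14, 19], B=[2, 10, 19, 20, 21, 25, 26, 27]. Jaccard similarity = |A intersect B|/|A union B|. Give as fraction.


A intersect B = [19]
|A intersect B| = 1
A union B = [2, 7, 10, 14, 19, 20, 21, 25, 26, 27]
|A union B| = 10
Jaccard = 1/10 = 1/10

1/10


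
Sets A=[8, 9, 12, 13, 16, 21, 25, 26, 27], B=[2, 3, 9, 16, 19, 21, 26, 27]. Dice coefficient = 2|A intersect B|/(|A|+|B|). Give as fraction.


A intersect B = [9, 16, 21, 26, 27]
|A intersect B| = 5
|A| = 9, |B| = 8
Dice = 2*5 / (9+8)
= 10 / 17 = 10/17

10/17


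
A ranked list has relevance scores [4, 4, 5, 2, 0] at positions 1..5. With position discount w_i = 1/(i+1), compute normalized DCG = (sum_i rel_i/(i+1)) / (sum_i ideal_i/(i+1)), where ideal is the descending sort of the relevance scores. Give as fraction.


Position discount weights w_i = 1/(i+1) for i=1..5:
Weights = [1/2, 1/3, 1/4, 1/5, 1/6]
Actual relevance: [4, 4, 5, 2, 0]
DCG = 4/2 + 4/3 + 5/4 + 2/5 + 0/6 = 299/60
Ideal relevance (sorted desc): [5, 4, 4, 2, 0]
Ideal DCG = 5/2 + 4/3 + 4/4 + 2/5 + 0/6 = 157/30
nDCG = DCG / ideal_DCG = 299/60 / 157/30 = 299/314

299/314


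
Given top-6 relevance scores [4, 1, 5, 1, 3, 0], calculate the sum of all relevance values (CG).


Cumulative Gain = sum of relevance scores
Position 1: rel=4, running sum=4
Position 2: rel=1, running sum=5
Position 3: rel=5, running sum=10
Position 4: rel=1, running sum=11
Position 5: rel=3, running sum=14
Position 6: rel=0, running sum=14
CG = 14

14


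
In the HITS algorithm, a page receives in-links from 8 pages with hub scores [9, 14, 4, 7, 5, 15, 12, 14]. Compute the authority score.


Authority = sum of hub scores of in-linkers
In-link 1: hub score = 9
In-link 2: hub score = 14
In-link 3: hub score = 4
In-link 4: hub score = 7
In-link 5: hub score = 5
In-link 6: hub score = 15
In-link 7: hub score = 12
In-link 8: hub score = 14
Authority = 9 + 14 + 4 + 7 + 5 + 15 + 12 + 14 = 80

80


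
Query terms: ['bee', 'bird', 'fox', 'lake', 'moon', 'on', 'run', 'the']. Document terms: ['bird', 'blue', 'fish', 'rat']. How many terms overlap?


Query terms: ['bee', 'bird', 'fox', 'lake', 'moon', 'on', 'run', 'the']
Document terms: ['bird', 'blue', 'fish', 'rat']
Common terms: ['bird']
Overlap count = 1

1


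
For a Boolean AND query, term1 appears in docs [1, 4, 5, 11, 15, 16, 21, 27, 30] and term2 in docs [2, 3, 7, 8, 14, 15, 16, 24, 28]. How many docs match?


Boolean AND: find intersection of posting lists
term1 docs: [1, 4, 5, 11, 15, 16, 21, 27, 30]
term2 docs: [2, 3, 7, 8, 14, 15, 16, 24, 28]
Intersection: [15, 16]
|intersection| = 2

2


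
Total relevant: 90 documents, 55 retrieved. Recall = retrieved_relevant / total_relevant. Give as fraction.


Recall = retrieved_relevant / total_relevant
= 55 / 90
= 55 / (55 + 35)
= 11/18

11/18


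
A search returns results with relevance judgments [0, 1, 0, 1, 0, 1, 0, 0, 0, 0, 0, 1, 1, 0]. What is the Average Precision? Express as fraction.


Computing P@k for each relevant position:
Position 1: not relevant
Position 2: relevant, P@2 = 1/2 = 1/2
Position 3: not relevant
Position 4: relevant, P@4 = 2/4 = 1/2
Position 5: not relevant
Position 6: relevant, P@6 = 3/6 = 1/2
Position 7: not relevant
Position 8: not relevant
Position 9: not relevant
Position 10: not relevant
Position 11: not relevant
Position 12: relevant, P@12 = 4/12 = 1/3
Position 13: relevant, P@13 = 5/13 = 5/13
Position 14: not relevant
Sum of P@k = 1/2 + 1/2 + 1/2 + 1/3 + 5/13 = 173/78
AP = 173/78 / 5 = 173/390

173/390


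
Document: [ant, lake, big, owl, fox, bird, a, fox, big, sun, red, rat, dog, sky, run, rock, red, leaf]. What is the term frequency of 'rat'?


Document has 18 words
Scanning for 'rat':
Found at positions: [11]
Count = 1

1


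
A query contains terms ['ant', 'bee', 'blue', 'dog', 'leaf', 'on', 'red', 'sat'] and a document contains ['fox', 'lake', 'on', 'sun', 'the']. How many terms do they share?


Query terms: ['ant', 'bee', 'blue', 'dog', 'leaf', 'on', 'red', 'sat']
Document terms: ['fox', 'lake', 'on', 'sun', 'the']
Common terms: ['on']
Overlap count = 1

1


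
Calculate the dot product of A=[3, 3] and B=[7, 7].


Dot product = sum of element-wise products
A[0]*B[0] = 3*7 = 21
A[1]*B[1] = 3*7 = 21
Sum = 21 + 21 = 42

42


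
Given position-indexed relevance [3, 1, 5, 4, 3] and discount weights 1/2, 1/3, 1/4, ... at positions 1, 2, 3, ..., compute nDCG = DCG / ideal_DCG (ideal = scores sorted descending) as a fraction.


Position discount weights w_i = 1/(i+1) for i=1..5:
Weights = [1/2, 1/3, 1/4, 1/5, 1/6]
Actual relevance: [3, 1, 5, 4, 3]
DCG = 3/2 + 1/3 + 5/4 + 4/5 + 3/6 = 263/60
Ideal relevance (sorted desc): [5, 4, 3, 3, 1]
Ideal DCG = 5/2 + 4/3 + 3/4 + 3/5 + 1/6 = 107/20
nDCG = DCG / ideal_DCG = 263/60 / 107/20 = 263/321

263/321


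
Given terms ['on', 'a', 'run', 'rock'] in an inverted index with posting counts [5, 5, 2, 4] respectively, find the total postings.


Summing posting list sizes:
'on': 5 postings
'a': 5 postings
'run': 2 postings
'rock': 4 postings
Total = 5 + 5 + 2 + 4 = 16

16


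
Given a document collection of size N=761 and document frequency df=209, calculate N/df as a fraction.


IDF ratio = N / df
= 761 / 209
= 761/209

761/209


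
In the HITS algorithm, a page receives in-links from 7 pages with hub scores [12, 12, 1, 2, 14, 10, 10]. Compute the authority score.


Authority = sum of hub scores of in-linkers
In-link 1: hub score = 12
In-link 2: hub score = 12
In-link 3: hub score = 1
In-link 4: hub score = 2
In-link 5: hub score = 14
In-link 6: hub score = 10
In-link 7: hub score = 10
Authority = 12 + 12 + 1 + 2 + 14 + 10 + 10 = 61

61


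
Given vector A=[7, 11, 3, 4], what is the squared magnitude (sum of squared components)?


|A|^2 = sum of squared components
A[0]^2 = 7^2 = 49
A[1]^2 = 11^2 = 121
A[2]^2 = 3^2 = 9
A[3]^2 = 4^2 = 16
Sum = 49 + 121 + 9 + 16 = 195

195


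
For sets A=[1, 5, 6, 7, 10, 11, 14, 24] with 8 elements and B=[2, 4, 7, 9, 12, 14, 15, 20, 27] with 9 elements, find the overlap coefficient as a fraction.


A intersect B = [7, 14]
|A intersect B| = 2
min(|A|, |B|) = min(8, 9) = 8
Overlap = 2 / 8 = 1/4

1/4


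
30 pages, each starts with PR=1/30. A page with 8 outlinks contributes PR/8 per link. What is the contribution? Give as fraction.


Initial PR = 1/30 = 1/30
Outlinks = 8
Contribution per link = PR / outlinks
= 1/30 / 8
= 1/240

1/240


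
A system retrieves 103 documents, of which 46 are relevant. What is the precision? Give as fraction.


Precision = relevant_retrieved / total_retrieved
= 46 / 103
= 46 / (46 + 57)
= 46/103

46/103


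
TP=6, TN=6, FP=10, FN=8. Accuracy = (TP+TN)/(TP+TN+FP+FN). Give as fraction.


Accuracy = (TP + TN) / (TP + TN + FP + FN)
TP + TN = 6 + 6 = 12
Total = 6 + 6 + 10 + 8 = 30
Accuracy = 12 / 30 = 2/5

2/5


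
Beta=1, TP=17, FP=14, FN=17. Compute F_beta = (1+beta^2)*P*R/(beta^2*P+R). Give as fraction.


P = TP/(TP+FP) = 17/31 = 17/31
R = TP/(TP+FN) = 17/34 = 1/2
beta^2 = 1^2 = 1
(1 + beta^2) = 2
Numerator = (1+beta^2)*P*R = 17/31
Denominator = beta^2*P + R = 17/31 + 1/2 = 65/62
F_beta = 34/65

34/65


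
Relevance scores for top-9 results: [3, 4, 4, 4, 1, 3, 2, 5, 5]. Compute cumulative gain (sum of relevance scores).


Cumulative Gain = sum of relevance scores
Position 1: rel=3, running sum=3
Position 2: rel=4, running sum=7
Position 3: rel=4, running sum=11
Position 4: rel=4, running sum=15
Position 5: rel=1, running sum=16
Position 6: rel=3, running sum=19
Position 7: rel=2, running sum=21
Position 8: rel=5, running sum=26
Position 9: rel=5, running sum=31
CG = 31

31


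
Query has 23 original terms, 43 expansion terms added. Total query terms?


Original terms: 23
Expansion terms: 43
Total = 23 + 43 = 66

66


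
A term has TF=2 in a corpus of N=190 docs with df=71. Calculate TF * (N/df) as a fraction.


TF * (N/df)
= 2 * (190/71)
= 2 * 190/71
= 380/71

380/71


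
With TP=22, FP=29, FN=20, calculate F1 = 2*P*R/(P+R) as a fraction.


F1 = 2 * P * R / (P + R)
P = TP/(TP+FP) = 22/51 = 22/51
R = TP/(TP+FN) = 22/42 = 11/21
2 * P * R = 2 * 22/51 * 11/21 = 484/1071
P + R = 22/51 + 11/21 = 341/357
F1 = 484/1071 / 341/357 = 44/93

44/93


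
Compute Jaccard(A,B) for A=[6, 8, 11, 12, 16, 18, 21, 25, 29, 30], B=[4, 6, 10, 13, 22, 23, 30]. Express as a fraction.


A intersect B = [6, 30]
|A intersect B| = 2
A union B = [4, 6, 8, 10, 11, 12, 13, 16, 18, 21, 22, 23, 25, 29, 30]
|A union B| = 15
Jaccard = 2/15 = 2/15

2/15


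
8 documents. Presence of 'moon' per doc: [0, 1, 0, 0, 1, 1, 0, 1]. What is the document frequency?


Checking each document for 'moon':
Doc 1: absent
Doc 2: present
Doc 3: absent
Doc 4: absent
Doc 5: present
Doc 6: present
Doc 7: absent
Doc 8: present
df = sum of presences = 0 + 1 + 0 + 0 + 1 + 1 + 0 + 1 = 4

4


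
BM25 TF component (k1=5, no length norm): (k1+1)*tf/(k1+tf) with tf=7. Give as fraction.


BM25 TF component = (k1+1)*tf / (k1+tf)
k1 = 5, tf = 7
Numerator = (5+1)*7 = 42
Denominator = 5 + 7 = 12
= 42/12 = 7/2

7/2


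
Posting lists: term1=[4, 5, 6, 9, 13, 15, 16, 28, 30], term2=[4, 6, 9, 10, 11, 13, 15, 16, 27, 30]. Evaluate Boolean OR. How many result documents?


Boolean OR: find union of posting lists
term1 docs: [4, 5, 6, 9, 13, 15, 16, 28, 30]
term2 docs: [4, 6, 9, 10, 11, 13, 15, 16, 27, 30]
Union: [4, 5, 6, 9, 10, 11, 13, 15, 16, 27, 28, 30]
|union| = 12

12


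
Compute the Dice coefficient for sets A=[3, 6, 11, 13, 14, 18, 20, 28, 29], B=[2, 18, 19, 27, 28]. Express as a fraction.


A intersect B = [18, 28]
|A intersect B| = 2
|A| = 9, |B| = 5
Dice = 2*2 / (9+5)
= 4 / 14 = 2/7

2/7


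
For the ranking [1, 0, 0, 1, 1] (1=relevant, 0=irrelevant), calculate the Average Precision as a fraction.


Computing P@k for each relevant position:
Position 1: relevant, P@1 = 1/1 = 1
Position 2: not relevant
Position 3: not relevant
Position 4: relevant, P@4 = 2/4 = 1/2
Position 5: relevant, P@5 = 3/5 = 3/5
Sum of P@k = 1 + 1/2 + 3/5 = 21/10
AP = 21/10 / 3 = 7/10

7/10


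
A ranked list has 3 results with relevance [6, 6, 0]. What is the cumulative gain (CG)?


Cumulative Gain = sum of relevance scores
Position 1: rel=6, running sum=6
Position 2: rel=6, running sum=12
Position 3: rel=0, running sum=12
CG = 12

12


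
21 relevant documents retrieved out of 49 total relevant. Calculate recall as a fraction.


Recall = retrieved_relevant / total_relevant
= 21 / 49
= 21 / (21 + 28)
= 3/7

3/7


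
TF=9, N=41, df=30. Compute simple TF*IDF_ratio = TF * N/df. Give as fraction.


TF * (N/df)
= 9 * (41/30)
= 9 * 41/30
= 123/10

123/10


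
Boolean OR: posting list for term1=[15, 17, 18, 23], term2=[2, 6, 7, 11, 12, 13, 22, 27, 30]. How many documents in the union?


Boolean OR: find union of posting lists
term1 docs: [15, 17, 18, 23]
term2 docs: [2, 6, 7, 11, 12, 13, 22, 27, 30]
Union: [2, 6, 7, 11, 12, 13, 15, 17, 18, 22, 23, 27, 30]
|union| = 13

13


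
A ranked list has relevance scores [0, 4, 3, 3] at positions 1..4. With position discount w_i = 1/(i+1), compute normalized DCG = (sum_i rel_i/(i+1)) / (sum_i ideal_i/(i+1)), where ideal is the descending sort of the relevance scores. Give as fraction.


Position discount weights w_i = 1/(i+1) for i=1..4:
Weights = [1/2, 1/3, 1/4, 1/5]
Actual relevance: [0, 4, 3, 3]
DCG = 0/2 + 4/3 + 3/4 + 3/5 = 161/60
Ideal relevance (sorted desc): [4, 3, 3, 0]
Ideal DCG = 4/2 + 3/3 + 3/4 + 0/5 = 15/4
nDCG = DCG / ideal_DCG = 161/60 / 15/4 = 161/225

161/225


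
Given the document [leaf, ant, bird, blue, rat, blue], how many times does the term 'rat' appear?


Document has 6 words
Scanning for 'rat':
Found at positions: [4]
Count = 1

1


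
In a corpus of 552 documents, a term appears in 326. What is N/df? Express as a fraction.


IDF ratio = N / df
= 552 / 326
= 276/163

276/163


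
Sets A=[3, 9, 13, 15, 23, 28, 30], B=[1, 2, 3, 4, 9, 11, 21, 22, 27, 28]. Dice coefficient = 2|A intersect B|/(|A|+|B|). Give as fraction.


A intersect B = [3, 9, 28]
|A intersect B| = 3
|A| = 7, |B| = 10
Dice = 2*3 / (7+10)
= 6 / 17 = 6/17

6/17


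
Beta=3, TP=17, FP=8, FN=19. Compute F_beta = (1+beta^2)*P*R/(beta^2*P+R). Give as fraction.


P = TP/(TP+FP) = 17/25 = 17/25
R = TP/(TP+FN) = 17/36 = 17/36
beta^2 = 3^2 = 9
(1 + beta^2) = 10
Numerator = (1+beta^2)*P*R = 289/90
Denominator = beta^2*P + R = 153/25 + 17/36 = 5933/900
F_beta = 170/349

170/349


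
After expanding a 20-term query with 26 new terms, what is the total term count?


Original terms: 20
Expansion terms: 26
Total = 20 + 26 = 46

46


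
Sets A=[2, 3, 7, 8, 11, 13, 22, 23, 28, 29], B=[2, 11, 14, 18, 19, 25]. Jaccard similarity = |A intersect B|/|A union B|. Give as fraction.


A intersect B = [2, 11]
|A intersect B| = 2
A union B = [2, 3, 7, 8, 11, 13, 14, 18, 19, 22, 23, 25, 28, 29]
|A union B| = 14
Jaccard = 2/14 = 1/7

1/7


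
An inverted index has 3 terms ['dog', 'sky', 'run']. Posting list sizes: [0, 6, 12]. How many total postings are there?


Summing posting list sizes:
'dog': 0 postings
'sky': 6 postings
'run': 12 postings
Total = 0 + 6 + 12 = 18

18


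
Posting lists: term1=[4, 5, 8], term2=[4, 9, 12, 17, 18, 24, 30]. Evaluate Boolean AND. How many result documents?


Boolean AND: find intersection of posting lists
term1 docs: [4, 5, 8]
term2 docs: [4, 9, 12, 17, 18, 24, 30]
Intersection: [4]
|intersection| = 1

1


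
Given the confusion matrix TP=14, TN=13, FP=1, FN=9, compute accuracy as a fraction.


Accuracy = (TP + TN) / (TP + TN + FP + FN)
TP + TN = 14 + 13 = 27
Total = 14 + 13 + 1 + 9 = 37
Accuracy = 27 / 37 = 27/37

27/37


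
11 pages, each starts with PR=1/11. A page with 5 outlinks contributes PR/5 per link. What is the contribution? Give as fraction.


Initial PR = 1/11 = 1/11
Outlinks = 5
Contribution per link = PR / outlinks
= 1/11 / 5
= 1/55

1/55


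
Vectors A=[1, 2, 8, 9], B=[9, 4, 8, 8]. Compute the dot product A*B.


Dot product = sum of element-wise products
A[0]*B[0] = 1*9 = 9
A[1]*B[1] = 2*4 = 8
A[2]*B[2] = 8*8 = 64
A[3]*B[3] = 9*8 = 72
Sum = 9 + 8 + 64 + 72 = 153

153


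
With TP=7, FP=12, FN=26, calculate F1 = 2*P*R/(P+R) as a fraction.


F1 = 2 * P * R / (P + R)
P = TP/(TP+FP) = 7/19 = 7/19
R = TP/(TP+FN) = 7/33 = 7/33
2 * P * R = 2 * 7/19 * 7/33 = 98/627
P + R = 7/19 + 7/33 = 364/627
F1 = 98/627 / 364/627 = 7/26

7/26


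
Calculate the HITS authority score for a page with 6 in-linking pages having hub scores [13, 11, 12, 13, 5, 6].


Authority = sum of hub scores of in-linkers
In-link 1: hub score = 13
In-link 2: hub score = 11
In-link 3: hub score = 12
In-link 4: hub score = 13
In-link 5: hub score = 5
In-link 6: hub score = 6
Authority = 13 + 11 + 12 + 13 + 5 + 6 = 60

60


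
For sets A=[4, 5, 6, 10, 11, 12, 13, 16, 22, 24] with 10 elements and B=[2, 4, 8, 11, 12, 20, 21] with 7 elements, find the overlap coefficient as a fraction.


A intersect B = [4, 11, 12]
|A intersect B| = 3
min(|A|, |B|) = min(10, 7) = 7
Overlap = 3 / 7 = 3/7

3/7


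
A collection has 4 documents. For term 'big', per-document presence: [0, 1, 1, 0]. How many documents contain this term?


Checking each document for 'big':
Doc 1: absent
Doc 2: present
Doc 3: present
Doc 4: absent
df = sum of presences = 0 + 1 + 1 + 0 = 2

2


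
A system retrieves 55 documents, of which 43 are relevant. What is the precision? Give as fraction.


Precision = relevant_retrieved / total_retrieved
= 43 / 55
= 43 / (43 + 12)
= 43/55

43/55


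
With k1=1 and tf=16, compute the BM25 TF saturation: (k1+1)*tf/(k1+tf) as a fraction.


BM25 TF component = (k1+1)*tf / (k1+tf)
k1 = 1, tf = 16
Numerator = (1+1)*16 = 32
Denominator = 1 + 16 = 17
= 32/17 = 32/17

32/17


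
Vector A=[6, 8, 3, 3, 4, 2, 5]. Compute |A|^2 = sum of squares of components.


|A|^2 = sum of squared components
A[0]^2 = 6^2 = 36
A[1]^2 = 8^2 = 64
A[2]^2 = 3^2 = 9
A[3]^2 = 3^2 = 9
A[4]^2 = 4^2 = 16
A[5]^2 = 2^2 = 4
A[6]^2 = 5^2 = 25
Sum = 36 + 64 + 9 + 9 + 16 + 4 + 25 = 163

163


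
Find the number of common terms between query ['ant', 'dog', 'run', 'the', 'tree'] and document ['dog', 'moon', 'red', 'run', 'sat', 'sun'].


Query terms: ['ant', 'dog', 'run', 'the', 'tree']
Document terms: ['dog', 'moon', 'red', 'run', 'sat', 'sun']
Common terms: ['dog', 'run']
Overlap count = 2

2


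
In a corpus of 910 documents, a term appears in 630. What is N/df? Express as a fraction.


IDF ratio = N / df
= 910 / 630
= 13/9

13/9


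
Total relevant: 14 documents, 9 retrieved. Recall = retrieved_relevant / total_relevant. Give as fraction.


Recall = retrieved_relevant / total_relevant
= 9 / 14
= 9 / (9 + 5)
= 9/14

9/14


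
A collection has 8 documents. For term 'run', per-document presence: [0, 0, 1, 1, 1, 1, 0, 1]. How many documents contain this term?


Checking each document for 'run':
Doc 1: absent
Doc 2: absent
Doc 3: present
Doc 4: present
Doc 5: present
Doc 6: present
Doc 7: absent
Doc 8: present
df = sum of presences = 0 + 0 + 1 + 1 + 1 + 1 + 0 + 1 = 5

5


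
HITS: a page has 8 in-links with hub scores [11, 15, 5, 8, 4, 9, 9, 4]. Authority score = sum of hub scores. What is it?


Authority = sum of hub scores of in-linkers
In-link 1: hub score = 11
In-link 2: hub score = 15
In-link 3: hub score = 5
In-link 4: hub score = 8
In-link 5: hub score = 4
In-link 6: hub score = 9
In-link 7: hub score = 9
In-link 8: hub score = 4
Authority = 11 + 15 + 5 + 8 + 4 + 9 + 9 + 4 = 65

65


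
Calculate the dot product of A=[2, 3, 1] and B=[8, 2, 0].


Dot product = sum of element-wise products
A[0]*B[0] = 2*8 = 16
A[1]*B[1] = 3*2 = 6
A[2]*B[2] = 1*0 = 0
Sum = 16 + 6 + 0 = 22

22


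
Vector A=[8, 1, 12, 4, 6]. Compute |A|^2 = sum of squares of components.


|A|^2 = sum of squared components
A[0]^2 = 8^2 = 64
A[1]^2 = 1^2 = 1
A[2]^2 = 12^2 = 144
A[3]^2 = 4^2 = 16
A[4]^2 = 6^2 = 36
Sum = 64 + 1 + 144 + 16 + 36 = 261

261


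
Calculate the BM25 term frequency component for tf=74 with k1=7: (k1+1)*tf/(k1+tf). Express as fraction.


BM25 TF component = (k1+1)*tf / (k1+tf)
k1 = 7, tf = 74
Numerator = (7+1)*74 = 592
Denominator = 7 + 74 = 81
= 592/81 = 592/81

592/81


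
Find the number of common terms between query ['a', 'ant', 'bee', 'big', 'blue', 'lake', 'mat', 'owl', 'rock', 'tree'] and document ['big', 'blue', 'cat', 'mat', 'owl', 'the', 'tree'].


Query terms: ['a', 'ant', 'bee', 'big', 'blue', 'lake', 'mat', 'owl', 'rock', 'tree']
Document terms: ['big', 'blue', 'cat', 'mat', 'owl', 'the', 'tree']
Common terms: ['big', 'blue', 'mat', 'owl', 'tree']
Overlap count = 5

5


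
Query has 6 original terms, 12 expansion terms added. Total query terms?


Original terms: 6
Expansion terms: 12
Total = 6 + 12 = 18

18


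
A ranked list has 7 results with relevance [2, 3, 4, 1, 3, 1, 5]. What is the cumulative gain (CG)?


Cumulative Gain = sum of relevance scores
Position 1: rel=2, running sum=2
Position 2: rel=3, running sum=5
Position 3: rel=4, running sum=9
Position 4: rel=1, running sum=10
Position 5: rel=3, running sum=13
Position 6: rel=1, running sum=14
Position 7: rel=5, running sum=19
CG = 19

19


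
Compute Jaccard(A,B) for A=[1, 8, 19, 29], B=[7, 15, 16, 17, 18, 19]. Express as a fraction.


A intersect B = [19]
|A intersect B| = 1
A union B = [1, 7, 8, 15, 16, 17, 18, 19, 29]
|A union B| = 9
Jaccard = 1/9 = 1/9

1/9


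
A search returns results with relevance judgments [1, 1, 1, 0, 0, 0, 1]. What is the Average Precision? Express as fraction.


Computing P@k for each relevant position:
Position 1: relevant, P@1 = 1/1 = 1
Position 2: relevant, P@2 = 2/2 = 1
Position 3: relevant, P@3 = 3/3 = 1
Position 4: not relevant
Position 5: not relevant
Position 6: not relevant
Position 7: relevant, P@7 = 4/7 = 4/7
Sum of P@k = 1 + 1 + 1 + 4/7 = 25/7
AP = 25/7 / 4 = 25/28

25/28


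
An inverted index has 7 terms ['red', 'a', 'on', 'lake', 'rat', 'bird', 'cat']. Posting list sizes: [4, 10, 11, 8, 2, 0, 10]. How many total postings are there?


Summing posting list sizes:
'red': 4 postings
'a': 10 postings
'on': 11 postings
'lake': 8 postings
'rat': 2 postings
'bird': 0 postings
'cat': 10 postings
Total = 4 + 10 + 11 + 8 + 2 + 0 + 10 = 45

45


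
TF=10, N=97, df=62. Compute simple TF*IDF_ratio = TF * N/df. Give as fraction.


TF * (N/df)
= 10 * (97/62)
= 10 * 97/62
= 485/31

485/31


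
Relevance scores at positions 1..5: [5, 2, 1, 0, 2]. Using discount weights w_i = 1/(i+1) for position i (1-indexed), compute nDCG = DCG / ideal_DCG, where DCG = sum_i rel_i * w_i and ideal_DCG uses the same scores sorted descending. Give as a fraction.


Position discount weights w_i = 1/(i+1) for i=1..5:
Weights = [1/2, 1/3, 1/4, 1/5, 1/6]
Actual relevance: [5, 2, 1, 0, 2]
DCG = 5/2 + 2/3 + 1/4 + 0/5 + 2/6 = 15/4
Ideal relevance (sorted desc): [5, 2, 2, 1, 0]
Ideal DCG = 5/2 + 2/3 + 2/4 + 1/5 + 0/6 = 58/15
nDCG = DCG / ideal_DCG = 15/4 / 58/15 = 225/232

225/232


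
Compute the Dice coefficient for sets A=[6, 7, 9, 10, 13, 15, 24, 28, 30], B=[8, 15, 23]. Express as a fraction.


A intersect B = [15]
|A intersect B| = 1
|A| = 9, |B| = 3
Dice = 2*1 / (9+3)
= 2 / 12 = 1/6

1/6


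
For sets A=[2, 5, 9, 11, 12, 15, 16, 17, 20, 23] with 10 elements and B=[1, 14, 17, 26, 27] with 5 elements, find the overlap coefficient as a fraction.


A intersect B = [17]
|A intersect B| = 1
min(|A|, |B|) = min(10, 5) = 5
Overlap = 1 / 5 = 1/5

1/5


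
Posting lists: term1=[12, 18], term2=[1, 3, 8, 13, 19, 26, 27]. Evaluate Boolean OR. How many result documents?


Boolean OR: find union of posting lists
term1 docs: [12, 18]
term2 docs: [1, 3, 8, 13, 19, 26, 27]
Union: [1, 3, 8, 12, 13, 18, 19, 26, 27]
|union| = 9

9


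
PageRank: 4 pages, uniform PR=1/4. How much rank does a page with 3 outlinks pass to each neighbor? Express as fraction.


Initial PR = 1/4 = 1/4
Outlinks = 3
Contribution per link = PR / outlinks
= 1/4 / 3
= 1/12

1/12


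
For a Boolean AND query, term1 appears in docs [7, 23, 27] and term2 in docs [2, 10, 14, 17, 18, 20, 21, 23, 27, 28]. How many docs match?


Boolean AND: find intersection of posting lists
term1 docs: [7, 23, 27]
term2 docs: [2, 10, 14, 17, 18, 20, 21, 23, 27, 28]
Intersection: [23, 27]
|intersection| = 2

2


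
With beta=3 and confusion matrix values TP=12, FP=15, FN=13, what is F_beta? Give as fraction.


P = TP/(TP+FP) = 12/27 = 4/9
R = TP/(TP+FN) = 12/25 = 12/25
beta^2 = 3^2 = 9
(1 + beta^2) = 10
Numerator = (1+beta^2)*P*R = 32/15
Denominator = beta^2*P + R = 4 + 12/25 = 112/25
F_beta = 10/21

10/21


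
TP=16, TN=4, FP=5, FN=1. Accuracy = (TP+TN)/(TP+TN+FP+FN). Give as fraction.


Accuracy = (TP + TN) / (TP + TN + FP + FN)
TP + TN = 16 + 4 = 20
Total = 16 + 4 + 5 + 1 = 26
Accuracy = 20 / 26 = 10/13

10/13


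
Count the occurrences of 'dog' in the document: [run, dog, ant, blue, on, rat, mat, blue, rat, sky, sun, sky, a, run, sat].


Document has 15 words
Scanning for 'dog':
Found at positions: [1]
Count = 1

1


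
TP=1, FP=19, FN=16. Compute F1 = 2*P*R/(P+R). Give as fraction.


F1 = 2 * P * R / (P + R)
P = TP/(TP+FP) = 1/20 = 1/20
R = TP/(TP+FN) = 1/17 = 1/17
2 * P * R = 2 * 1/20 * 1/17 = 1/170
P + R = 1/20 + 1/17 = 37/340
F1 = 1/170 / 37/340 = 2/37

2/37


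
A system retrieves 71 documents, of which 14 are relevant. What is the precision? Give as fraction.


Precision = relevant_retrieved / total_retrieved
= 14 / 71
= 14 / (14 + 57)
= 14/71

14/71


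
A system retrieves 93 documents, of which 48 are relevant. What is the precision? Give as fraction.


Precision = relevant_retrieved / total_retrieved
= 48 / 93
= 48 / (48 + 45)
= 16/31

16/31


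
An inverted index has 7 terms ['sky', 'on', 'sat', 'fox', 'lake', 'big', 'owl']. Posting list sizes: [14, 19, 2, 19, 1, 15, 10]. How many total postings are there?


Summing posting list sizes:
'sky': 14 postings
'on': 19 postings
'sat': 2 postings
'fox': 19 postings
'lake': 1 postings
'big': 15 postings
'owl': 10 postings
Total = 14 + 19 + 2 + 19 + 1 + 15 + 10 = 80

80


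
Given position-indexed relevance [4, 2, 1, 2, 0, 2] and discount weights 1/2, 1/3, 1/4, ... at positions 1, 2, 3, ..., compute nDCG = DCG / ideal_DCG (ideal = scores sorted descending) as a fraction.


Position discount weights w_i = 1/(i+1) for i=1..6:
Weights = [1/2, 1/3, 1/4, 1/5, 1/6, 1/7]
Actual relevance: [4, 2, 1, 2, 0, 2]
DCG = 4/2 + 2/3 + 1/4 + 2/5 + 0/6 + 2/7 = 1513/420
Ideal relevance (sorted desc): [4, 2, 2, 2, 1, 0]
Ideal DCG = 4/2 + 2/3 + 2/4 + 2/5 + 1/6 + 0/7 = 56/15
nDCG = DCG / ideal_DCG = 1513/420 / 56/15 = 1513/1568

1513/1568


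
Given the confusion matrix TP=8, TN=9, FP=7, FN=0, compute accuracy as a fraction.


Accuracy = (TP + TN) / (TP + TN + FP + FN)
TP + TN = 8 + 9 = 17
Total = 8 + 9 + 7 + 0 = 24
Accuracy = 17 / 24 = 17/24

17/24


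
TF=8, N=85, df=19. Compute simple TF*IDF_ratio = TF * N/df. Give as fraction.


TF * (N/df)
= 8 * (85/19)
= 8 * 85/19
= 680/19

680/19


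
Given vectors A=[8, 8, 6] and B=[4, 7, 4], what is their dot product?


Dot product = sum of element-wise products
A[0]*B[0] = 8*4 = 32
A[1]*B[1] = 8*7 = 56
A[2]*B[2] = 6*4 = 24
Sum = 32 + 56 + 24 = 112

112


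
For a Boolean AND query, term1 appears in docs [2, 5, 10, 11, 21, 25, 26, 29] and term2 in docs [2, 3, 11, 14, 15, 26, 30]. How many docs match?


Boolean AND: find intersection of posting lists
term1 docs: [2, 5, 10, 11, 21, 25, 26, 29]
term2 docs: [2, 3, 11, 14, 15, 26, 30]
Intersection: [2, 11, 26]
|intersection| = 3

3


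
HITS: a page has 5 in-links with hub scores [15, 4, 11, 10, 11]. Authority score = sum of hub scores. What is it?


Authority = sum of hub scores of in-linkers
In-link 1: hub score = 15
In-link 2: hub score = 4
In-link 3: hub score = 11
In-link 4: hub score = 10
In-link 5: hub score = 11
Authority = 15 + 4 + 11 + 10 + 11 = 51

51


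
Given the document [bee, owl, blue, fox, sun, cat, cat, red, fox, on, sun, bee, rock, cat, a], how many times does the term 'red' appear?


Document has 15 words
Scanning for 'red':
Found at positions: [7]
Count = 1

1


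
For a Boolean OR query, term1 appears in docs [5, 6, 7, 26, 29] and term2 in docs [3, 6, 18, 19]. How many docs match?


Boolean OR: find union of posting lists
term1 docs: [5, 6, 7, 26, 29]
term2 docs: [3, 6, 18, 19]
Union: [3, 5, 6, 7, 18, 19, 26, 29]
|union| = 8

8


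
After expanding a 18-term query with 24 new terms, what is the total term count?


Original terms: 18
Expansion terms: 24
Total = 18 + 24 = 42

42


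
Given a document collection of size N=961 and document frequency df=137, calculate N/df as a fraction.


IDF ratio = N / df
= 961 / 137
= 961/137

961/137


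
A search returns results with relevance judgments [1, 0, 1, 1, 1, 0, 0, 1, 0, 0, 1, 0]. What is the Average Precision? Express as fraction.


Computing P@k for each relevant position:
Position 1: relevant, P@1 = 1/1 = 1
Position 2: not relevant
Position 3: relevant, P@3 = 2/3 = 2/3
Position 4: relevant, P@4 = 3/4 = 3/4
Position 5: relevant, P@5 = 4/5 = 4/5
Position 6: not relevant
Position 7: not relevant
Position 8: relevant, P@8 = 5/8 = 5/8
Position 9: not relevant
Position 10: not relevant
Position 11: relevant, P@11 = 6/11 = 6/11
Position 12: not relevant
Sum of P@k = 1 + 2/3 + 3/4 + 4/5 + 5/8 + 6/11 = 5791/1320
AP = 5791/1320 / 6 = 5791/7920

5791/7920
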